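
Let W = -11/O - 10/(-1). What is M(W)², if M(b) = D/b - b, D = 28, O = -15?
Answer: 7856809/119025 ≈ 66.010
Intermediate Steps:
W = 161/15 (W = -11/(-15) - 10/(-1) = -11*(-1/15) - 10*(-1) = 11/15 + 10 = 161/15 ≈ 10.733)
M(b) = -b + 28/b (M(b) = 28/b - b = -b + 28/b)
M(W)² = (-1*161/15 + 28/(161/15))² = (-161/15 + 28*(15/161))² = (-161/15 + 60/23)² = (-2803/345)² = 7856809/119025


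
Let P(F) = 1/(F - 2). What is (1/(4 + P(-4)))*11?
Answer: 66/23 ≈ 2.8696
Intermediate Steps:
P(F) = 1/(-2 + F)
(1/(4 + P(-4)))*11 = (1/(4 + 1/(-2 - 4)))*11 = (1/(4 + 1/(-6)))*11 = (1/(4 - 1/6))*11 = (1/(23/6))*11 = ((6/23)*1)*11 = (6/23)*11 = 66/23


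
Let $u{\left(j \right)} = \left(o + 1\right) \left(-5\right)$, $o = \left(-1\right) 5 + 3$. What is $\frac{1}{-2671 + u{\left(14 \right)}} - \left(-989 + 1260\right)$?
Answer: $- \frac{722487}{2666} \approx -271.0$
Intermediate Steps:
$o = -2$ ($o = -5 + 3 = -2$)
$u{\left(j \right)} = 5$ ($u{\left(j \right)} = \left(-2 + 1\right) \left(-5\right) = \left(-1\right) \left(-5\right) = 5$)
$\frac{1}{-2671 + u{\left(14 \right)}} - \left(-989 + 1260\right) = \frac{1}{-2671 + 5} - \left(-989 + 1260\right) = \frac{1}{-2666} - 271 = - \frac{1}{2666} - 271 = - \frac{722487}{2666}$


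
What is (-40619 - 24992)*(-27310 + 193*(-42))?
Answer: 2323679176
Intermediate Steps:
(-40619 - 24992)*(-27310 + 193*(-42)) = -65611*(-27310 - 8106) = -65611*(-35416) = 2323679176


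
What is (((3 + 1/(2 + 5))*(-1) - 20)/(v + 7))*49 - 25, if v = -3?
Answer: -617/2 ≈ -308.50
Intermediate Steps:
(((3 + 1/(2 + 5))*(-1) - 20)/(v + 7))*49 - 25 = (((3 + 1/(2 + 5))*(-1) - 20)/(-3 + 7))*49 - 25 = (((3 + 1/7)*(-1) - 20)/4)*49 - 25 = (((3 + ⅐)*(-1) - 20)*(¼))*49 - 25 = (((22/7)*(-1) - 20)*(¼))*49 - 25 = ((-22/7 - 20)*(¼))*49 - 25 = -162/7*¼*49 - 25 = -81/14*49 - 25 = -567/2 - 25 = -617/2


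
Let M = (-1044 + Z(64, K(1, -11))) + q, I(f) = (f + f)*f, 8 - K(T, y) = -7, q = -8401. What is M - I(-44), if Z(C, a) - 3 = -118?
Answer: -13432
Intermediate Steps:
K(T, y) = 15 (K(T, y) = 8 - 1*(-7) = 8 + 7 = 15)
Z(C, a) = -115 (Z(C, a) = 3 - 118 = -115)
I(f) = 2*f² (I(f) = (2*f)*f = 2*f²)
M = -9560 (M = (-1044 - 115) - 8401 = -1159 - 8401 = -9560)
M - I(-44) = -9560 - 2*(-44)² = -9560 - 2*1936 = -9560 - 1*3872 = -9560 - 3872 = -13432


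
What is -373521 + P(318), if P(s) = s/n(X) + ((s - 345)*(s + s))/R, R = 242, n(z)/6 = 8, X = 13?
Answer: -361630603/968 ≈ -3.7359e+5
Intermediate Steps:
n(z) = 48 (n(z) = 6*8 = 48)
P(s) = s/48 + s*(-345 + s)/121 (P(s) = s/48 + ((s - 345)*(s + s))/242 = s*(1/48) + ((-345 + s)*(2*s))*(1/242) = s/48 + (2*s*(-345 + s))*(1/242) = s/48 + s*(-345 + s)/121)
-373521 + P(318) = -373521 + (1/5808)*318*(-16439 + 48*318) = -373521 + (1/5808)*318*(-16439 + 15264) = -373521 + (1/5808)*318*(-1175) = -373521 - 62275/968 = -361630603/968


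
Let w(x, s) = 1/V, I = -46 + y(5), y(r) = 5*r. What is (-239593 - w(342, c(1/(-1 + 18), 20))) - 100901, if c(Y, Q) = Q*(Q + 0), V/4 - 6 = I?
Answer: -20429639/60 ≈ -3.4049e+5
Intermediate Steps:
I = -21 (I = -46 + 5*5 = -46 + 25 = -21)
V = -60 (V = 24 + 4*(-21) = 24 - 84 = -60)
c(Y, Q) = Q² (c(Y, Q) = Q*Q = Q²)
w(x, s) = -1/60 (w(x, s) = 1/(-60) = -1/60)
(-239593 - w(342, c(1/(-1 + 18), 20))) - 100901 = (-239593 - 1*(-1/60)) - 100901 = (-239593 + 1/60) - 100901 = -14375579/60 - 100901 = -20429639/60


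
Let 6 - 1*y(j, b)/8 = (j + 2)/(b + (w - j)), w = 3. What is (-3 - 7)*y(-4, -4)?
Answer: -1600/3 ≈ -533.33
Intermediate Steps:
y(j, b) = 48 - 8*(2 + j)/(3 + b - j) (y(j, b) = 48 - 8*(j + 2)/(b + (3 - j)) = 48 - 8*(2 + j)/(3 + b - j))
(-3 - 7)*y(-4, -4) = (-3 - 7)*(8*(16 - 7*(-4) + 6*(-4))/(3 - 4 - 1*(-4))) = -80*(16 + 28 - 24)/(3 - 4 + 4) = -80*20/3 = -10*160/3 = -1600/3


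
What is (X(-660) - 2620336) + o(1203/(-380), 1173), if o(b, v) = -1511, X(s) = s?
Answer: -2622507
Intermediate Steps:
(X(-660) - 2620336) + o(1203/(-380), 1173) = (-660 - 2620336) - 1511 = -2620996 - 1511 = -2622507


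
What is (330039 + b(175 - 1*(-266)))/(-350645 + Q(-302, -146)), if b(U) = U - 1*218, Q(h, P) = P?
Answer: -330262/350791 ≈ -0.94148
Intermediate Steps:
b(U) = -218 + U (b(U) = U - 218 = -218 + U)
(330039 + b(175 - 1*(-266)))/(-350645 + Q(-302, -146)) = (330039 + (-218 + (175 - 1*(-266))))/(-350645 - 146) = (330039 + (-218 + (175 + 266)))/(-350791) = (330039 + (-218 + 441))*(-1/350791) = (330039 + 223)*(-1/350791) = 330262*(-1/350791) = -330262/350791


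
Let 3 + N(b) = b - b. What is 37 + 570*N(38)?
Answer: -1673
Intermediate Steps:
N(b) = -3 (N(b) = -3 + (b - b) = -3 + 0 = -3)
37 + 570*N(38) = 37 + 570*(-3) = 37 - 1710 = -1673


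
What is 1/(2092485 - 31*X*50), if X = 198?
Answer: 1/1785585 ≈ 5.6004e-7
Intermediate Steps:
1/(2092485 - 31*X*50) = 1/(2092485 - 31*198*50) = 1/(2092485 - 6138*50) = 1/(2092485 - 306900) = 1/1785585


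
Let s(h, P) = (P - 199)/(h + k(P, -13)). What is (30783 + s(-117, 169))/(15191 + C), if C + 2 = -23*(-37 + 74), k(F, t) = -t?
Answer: 1600731/745576 ≈ 2.1470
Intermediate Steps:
C = -853 (C = -2 - 23*(-37 + 74) = -2 - 23*37 = -2 - 851 = -853)
s(h, P) = (-199 + P)/(13 + h) (s(h, P) = (P - 199)/(h - 1*(-13)) = (-199 + P)/(h + 13) = (-199 + P)/(13 + h))
(30783 + s(-117, 169))/(15191 + C) = (30783 + (-199 + 169)/(13 - 117))/(15191 - 853) = (30783 - 30/(-104))/14338 = (30783 - 1/104*(-30))*(1/14338) = (30783 + 15/52)*(1/14338) = (1600731/52)*(1/14338) = 1600731/745576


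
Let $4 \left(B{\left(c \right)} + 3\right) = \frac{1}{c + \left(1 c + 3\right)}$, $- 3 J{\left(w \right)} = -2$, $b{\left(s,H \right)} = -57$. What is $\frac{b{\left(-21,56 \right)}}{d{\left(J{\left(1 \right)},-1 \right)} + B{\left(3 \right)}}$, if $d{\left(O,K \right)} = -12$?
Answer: $\frac{2052}{539} \approx 3.807$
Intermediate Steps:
$J{\left(w \right)} = \frac{2}{3}$ ($J{\left(w \right)} = \left(- \frac{1}{3}\right) \left(-2\right) = \frac{2}{3}$)
$B{\left(c \right)} = -3 + \frac{1}{4 \left(3 + 2 c\right)}$ ($B{\left(c \right)} = -3 + \frac{1}{4 \left(c + \left(1 c + 3\right)\right)} = -3 + \frac{1}{4 \left(c + \left(c + 3\right)\right)} = -3 + \frac{1}{4 \left(c + \left(3 + c\right)\right)} = -3 + \frac{1}{4 \left(3 + 2 c\right)}$)
$\frac{b{\left(-21,56 \right)}}{d{\left(J{\left(1 \right)},-1 \right)} + B{\left(3 \right)}} = - \frac{57}{-12 + \frac{-35 - 72}{4 \left(3 + 2 \cdot 3\right)}} = - \frac{57}{-12 + \frac{-35 - 72}{4 \left(3 + 6\right)}} = - \frac{57}{-12 + \frac{1}{4} \cdot \frac{1}{9} \left(-107\right)} = - \frac{57}{-12 - \frac{107}{36}} = - \frac{57}{- \frac{539}{36}} = \left(-57\right) \left(- \frac{36}{539}\right) = \frac{2052}{539}$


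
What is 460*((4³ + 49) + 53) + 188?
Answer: 76548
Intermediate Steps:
460*((4³ + 49) + 53) + 188 = 460*((64 + 49) + 53) + 188 = 460*(113 + 53) + 188 = 460*166 + 188 = 76360 + 188 = 76548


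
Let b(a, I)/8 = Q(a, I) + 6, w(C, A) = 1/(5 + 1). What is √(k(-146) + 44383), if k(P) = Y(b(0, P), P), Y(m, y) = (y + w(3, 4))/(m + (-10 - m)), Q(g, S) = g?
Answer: √1598313/6 ≈ 210.71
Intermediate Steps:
w(C, A) = ⅙ (w(C, A) = 1/6 = ⅙)
b(a, I) = 48 + 8*a (b(a, I) = 8*(a + 6) = 8*(6 + a) = 48 + 8*a)
Y(m, y) = -1/60 - y/10 (Y(m, y) = (y + ⅙)/(m + (-10 - m)) = (⅙ + y)/(-10) = (⅙ + y)*(-⅒) = -1/60 - y/10)
k(P) = -1/60 - P/10
√(k(-146) + 44383) = √((-1/60 - ⅒*(-146)) + 44383) = √((-1/60 + 73/5) + 44383) = √(175/12 + 44383) = √(532771/12) = √1598313/6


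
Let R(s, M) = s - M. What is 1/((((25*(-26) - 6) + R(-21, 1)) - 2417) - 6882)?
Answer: -1/9977 ≈ -0.00010023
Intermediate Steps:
1/((((25*(-26) - 6) + R(-21, 1)) - 2417) - 6882) = 1/((((25*(-26) - 6) + (-21 - 1*1)) - 2417) - 6882) = 1/((((-650 - 6) + (-21 - 1)) - 2417) - 6882) = 1/(((-656 - 22) - 2417) - 6882) = 1/((-678 - 2417) - 6882) = 1/(-3095 - 6882) = 1/(-9977) = -1/9977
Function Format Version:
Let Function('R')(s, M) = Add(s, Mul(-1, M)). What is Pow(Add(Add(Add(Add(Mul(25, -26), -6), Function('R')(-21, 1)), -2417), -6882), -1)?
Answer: Rational(-1, 9977) ≈ -0.00010023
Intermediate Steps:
Pow(Add(Add(Add(Add(Mul(25, -26), -6), Function('R')(-21, 1)), -2417), -6882), -1) = Pow(Add(Add(Add(Add(Mul(25, -26), -6), Add(-21, Mul(-1, 1))), -2417), -6882), -1) = Pow(Add(Add(Add(Add(-650, -6), Add(-21, -1)), -2417), -6882), -1) = Pow(Add(Add(Add(-656, -22), -2417), -6882), -1) = Pow(Add(Add(-678, -2417), -6882), -1) = Pow(Add(-3095, -6882), -1) = Pow(-9977, -1) = Rational(-1, 9977)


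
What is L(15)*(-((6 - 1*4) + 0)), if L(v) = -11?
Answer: 22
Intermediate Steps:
L(15)*(-((6 - 1*4) + 0)) = -(-11)*((6 - 1*4) + 0) = -(-11)*((6 - 4) + 0) = -(-11)*(2 + 0) = -(-11)*2 = -11*(-2) = 22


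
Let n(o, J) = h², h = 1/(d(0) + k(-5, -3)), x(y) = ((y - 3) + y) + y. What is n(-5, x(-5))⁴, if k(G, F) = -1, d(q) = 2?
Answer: 1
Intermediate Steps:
x(y) = -3 + 3*y (x(y) = ((-3 + y) + y) + y = (-3 + 2*y) + y = -3 + 3*y)
h = 1 (h = 1/(2 - 1) = 1/1 = 1)
n(o, J) = 1 (n(o, J) = 1² = 1)
n(-5, x(-5))⁴ = 1⁴ = 1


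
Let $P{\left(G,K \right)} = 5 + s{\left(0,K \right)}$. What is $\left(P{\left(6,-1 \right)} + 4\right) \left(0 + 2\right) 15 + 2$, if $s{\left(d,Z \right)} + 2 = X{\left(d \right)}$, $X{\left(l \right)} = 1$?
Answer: $242$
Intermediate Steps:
$s{\left(d,Z \right)} = -1$ ($s{\left(d,Z \right)} = -2 + 1 = -1$)
$P{\left(G,K \right)} = 4$ ($P{\left(G,K \right)} = 5 - 1 = 4$)
$\left(P{\left(6,-1 \right)} + 4\right) \left(0 + 2\right) 15 + 2 = \left(4 + 4\right) \left(0 + 2\right) 15 + 2 = 8 \cdot 2 \cdot 15 + 2 = 16 \cdot 15 + 2 = 240 + 2 = 242$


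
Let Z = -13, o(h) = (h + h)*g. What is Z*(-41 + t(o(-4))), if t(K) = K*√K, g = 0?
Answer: 533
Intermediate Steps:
o(h) = 0 (o(h) = (h + h)*0 = (2*h)*0 = 0)
t(K) = K^(3/2)
Z*(-41 + t(o(-4))) = -13*(-41 + 0^(3/2)) = -13*(-41 + 0) = -13*(-41) = 533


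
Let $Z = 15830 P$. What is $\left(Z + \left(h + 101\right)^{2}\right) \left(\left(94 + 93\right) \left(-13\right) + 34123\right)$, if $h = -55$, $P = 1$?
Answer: $568744632$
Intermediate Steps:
$Z = 15830$ ($Z = 15830 \cdot 1 = 15830$)
$\left(Z + \left(h + 101\right)^{2}\right) \left(\left(94 + 93\right) \left(-13\right) + 34123\right) = \left(15830 + \left(-55 + 101\right)^{2}\right) \left(\left(94 + 93\right) \left(-13\right) + 34123\right) = \left(15830 + 46^{2}\right) \left(187 \left(-13\right) + 34123\right) = \left(15830 + 2116\right) \left(-2431 + 34123\right) = 17946 \cdot 31692 = 568744632$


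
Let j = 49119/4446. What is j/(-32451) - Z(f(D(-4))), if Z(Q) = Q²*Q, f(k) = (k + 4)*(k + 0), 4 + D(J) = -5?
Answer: -4382418326123/48092382 ≈ -91125.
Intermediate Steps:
D(J) = -9 (D(J) = -4 - 5 = -9)
j = 16373/1482 (j = 49119*(1/4446) = 16373/1482 ≈ 11.048)
f(k) = k*(4 + k) (f(k) = (4 + k)*k = k*(4 + k))
Z(Q) = Q³
j/(-32451) - Z(f(D(-4))) = (16373/1482)/(-32451) - (-9*(4 - 9))³ = (16373/1482)*(-1/32451) - (-9*(-5))³ = -16373/48092382 - 1*45³ = -16373/48092382 - 1*91125 = -16373/48092382 - 91125 = -4382418326123/48092382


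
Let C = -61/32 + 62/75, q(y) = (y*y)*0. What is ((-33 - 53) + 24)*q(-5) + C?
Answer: -2591/2400 ≈ -1.0796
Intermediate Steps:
q(y) = 0 (q(y) = y**2*0 = 0)
C = -2591/2400 (C = -61*1/32 + 62*(1/75) = -61/32 + 62/75 = -2591/2400 ≈ -1.0796)
((-33 - 53) + 24)*q(-5) + C = ((-33 - 53) + 24)*0 - 2591/2400 = (-86 + 24)*0 - 2591/2400 = -62*0 - 2591/2400 = 0 - 2591/2400 = -2591/2400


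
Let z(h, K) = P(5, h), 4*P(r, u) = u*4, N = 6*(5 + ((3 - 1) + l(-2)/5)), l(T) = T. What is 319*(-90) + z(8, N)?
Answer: -28702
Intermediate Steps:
N = 198/5 (N = 6*(5 + ((3 - 1) - 2/5)) = 6*(5 + (2 - 2*⅕)) = 6*(5 + (2 - ⅖)) = 6*(5 + 8/5) = 6*(33/5) = 198/5 ≈ 39.600)
P(r, u) = u (P(r, u) = (u*4)/4 = (4*u)/4 = u)
z(h, K) = h
319*(-90) + z(8, N) = 319*(-90) + 8 = -28710 + 8 = -28702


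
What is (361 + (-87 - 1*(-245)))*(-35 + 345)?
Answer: 160890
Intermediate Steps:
(361 + (-87 - 1*(-245)))*(-35 + 345) = (361 + (-87 + 245))*310 = (361 + 158)*310 = 519*310 = 160890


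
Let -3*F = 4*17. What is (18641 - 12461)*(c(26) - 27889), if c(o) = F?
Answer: -172494100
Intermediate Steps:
F = -68/3 (F = -4*17/3 = -1/3*68 = -68/3 ≈ -22.667)
c(o) = -68/3
(18641 - 12461)*(c(26) - 27889) = (18641 - 12461)*(-68/3 - 27889) = 6180*(-83735/3) = -172494100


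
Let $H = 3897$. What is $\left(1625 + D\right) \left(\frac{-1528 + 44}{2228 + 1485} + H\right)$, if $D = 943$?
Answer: $\frac{37154021736}{3713} \approx 1.0006 \cdot 10^{7}$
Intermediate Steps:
$\left(1625 + D\right) \left(\frac{-1528 + 44}{2228 + 1485} + H\right) = \left(1625 + 943\right) \left(\frac{-1528 + 44}{2228 + 1485} + 3897\right) = 2568 \left(- \frac{1484}{3713} + 3897\right) = 2568 \cdot \frac{14468077}{3713} = \frac{37154021736}{3713}$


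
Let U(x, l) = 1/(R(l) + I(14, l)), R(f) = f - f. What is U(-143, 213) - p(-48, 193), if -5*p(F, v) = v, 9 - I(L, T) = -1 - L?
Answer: 4637/120 ≈ 38.642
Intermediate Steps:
R(f) = 0
I(L, T) = 10 + L (I(L, T) = 9 - (-1 - L) = 9 + (1 + L) = 10 + L)
U(x, l) = 1/24 (U(x, l) = 1/(0 + (10 + 14)) = 1/(0 + 24) = 1/24)
p(F, v) = -v/5
U(-143, 213) - p(-48, 193) = 1/24 - (-1)*193/5 = 1/24 - 1*(-193/5) = 1/24 + 193/5 = 4637/120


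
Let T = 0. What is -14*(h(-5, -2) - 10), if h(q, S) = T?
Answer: 140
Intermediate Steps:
h(q, S) = 0
-14*(h(-5, -2) - 10) = -14*(0 - 10) = -14*(-10) = 140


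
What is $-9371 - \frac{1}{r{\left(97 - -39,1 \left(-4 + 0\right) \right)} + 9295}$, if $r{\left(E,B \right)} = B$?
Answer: $- \frac{87065962}{9291} \approx -9371.0$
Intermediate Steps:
$-9371 - \frac{1}{r{\left(97 - -39,1 \left(-4 + 0\right) \right)} + 9295} = -9371 - \frac{1}{1 \left(-4 + 0\right) + 9295} = -9371 - \frac{1}{1 \left(-4\right) + 9295} = -9371 - \frac{1}{-4 + 9295} = -9371 - \frac{1}{9291} = - \frac{87065962}{9291}$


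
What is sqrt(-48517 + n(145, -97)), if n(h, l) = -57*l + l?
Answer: I*sqrt(43085) ≈ 207.57*I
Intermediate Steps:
n(h, l) = -56*l
sqrt(-48517 + n(145, -97)) = sqrt(-48517 - 56*(-97)) = sqrt(-48517 + 5432) = sqrt(-43085) = I*sqrt(43085)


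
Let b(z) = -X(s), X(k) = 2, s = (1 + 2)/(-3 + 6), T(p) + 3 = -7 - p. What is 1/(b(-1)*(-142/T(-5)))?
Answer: -5/284 ≈ -0.017606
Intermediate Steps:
T(p) = -10 - p (T(p) = -3 + (-7 - p) = -10 - p)
s = 1 (s = 3/3 = 3*(⅓) = 1)
b(z) = -2 (b(z) = -1*2 = -2)
1/(b(-1)*(-142/T(-5))) = 1/(-(-284)/(-10 - 1*(-5))) = 1/(-(-284)/(-10 + 5)) = 1/(-(-284)/(-5)) = 1/(-(-284)*(-1)/5) = 1/(-2*142/5) = 1/(-284/5) = -5/284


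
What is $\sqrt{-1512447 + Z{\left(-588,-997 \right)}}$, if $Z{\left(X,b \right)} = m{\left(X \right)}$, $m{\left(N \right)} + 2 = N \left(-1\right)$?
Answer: $i \sqrt{1511861} \approx 1229.6 i$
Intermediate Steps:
$m{\left(N \right)} = -2 - N$ ($m{\left(N \right)} = -2 + N \left(-1\right) = -2 - N$)
$Z{\left(X,b \right)} = -2 - X$
$\sqrt{-1512447 + Z{\left(-588,-997 \right)}} = \sqrt{-1512447 - -586} = \sqrt{-1512447 + \left(-2 + 588\right)} = \sqrt{-1512447 + 586} = \sqrt{-1511861} = i \sqrt{1511861}$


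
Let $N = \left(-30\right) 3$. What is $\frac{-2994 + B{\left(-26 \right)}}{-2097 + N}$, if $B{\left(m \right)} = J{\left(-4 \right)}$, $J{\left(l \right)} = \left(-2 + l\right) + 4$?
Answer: $\frac{2996}{2187} \approx 1.3699$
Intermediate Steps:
$J{\left(l \right)} = 2 + l$
$B{\left(m \right)} = -2$ ($B{\left(m \right)} = 2 - 4 = -2$)
$N = -90$
$\frac{-2994 + B{\left(-26 \right)}}{-2097 + N} = \frac{-2994 - 2}{-2097 - 90} = - \frac{2996}{-2187} = \left(-2996\right) \left(- \frac{1}{2187}\right) = \frac{2996}{2187}$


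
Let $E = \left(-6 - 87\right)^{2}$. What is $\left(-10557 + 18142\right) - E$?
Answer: $-1064$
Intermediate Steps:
$E = 8649$ ($E = \left(-93\right)^{2} = 8649$)
$\left(-10557 + 18142\right) - E = \left(-10557 + 18142\right) - 8649 = 7585 - 8649 = -1064$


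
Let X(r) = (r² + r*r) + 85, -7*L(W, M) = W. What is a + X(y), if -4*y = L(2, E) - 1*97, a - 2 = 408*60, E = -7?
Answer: 10094025/392 ≈ 25750.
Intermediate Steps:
L(W, M) = -W/7
a = 24482 (a = 2 + 408*60 = 2 + 24480 = 24482)
y = 681/28 (y = -(-⅐*2 - 1*97)/4 = -(-2/7 - 97)/4 = -¼*(-681/7) = 681/28 ≈ 24.321)
X(r) = 85 + 2*r² (X(r) = (r² + r²) + 85 = 2*r² + 85 = 85 + 2*r²)
a + X(y) = 24482 + (85 + 2*(681/28)²) = 24482 + (85 + 2*(463761/784)) = 24482 + (85 + 463761/392) = 24482 + 497081/392 = 10094025/392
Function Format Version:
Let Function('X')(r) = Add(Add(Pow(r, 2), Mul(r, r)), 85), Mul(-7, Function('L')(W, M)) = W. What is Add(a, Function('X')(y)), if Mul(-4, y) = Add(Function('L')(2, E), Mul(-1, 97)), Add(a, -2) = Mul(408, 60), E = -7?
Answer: Rational(10094025, 392) ≈ 25750.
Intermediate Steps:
Function('L')(W, M) = Mul(Rational(-1, 7), W)
a = 24482 (a = Add(2, Mul(408, 60)) = Add(2, 24480) = 24482)
y = Rational(681, 28) (y = Mul(Rational(-1, 4), Add(Mul(Rational(-1, 7), 2), Mul(-1, 97))) = Mul(Rational(-1, 4), Add(Rational(-2, 7), -97)) = Mul(Rational(-1, 4), Rational(-681, 7)) = Rational(681, 28) ≈ 24.321)
Function('X')(r) = Add(85, Mul(2, Pow(r, 2))) (Function('X')(r) = Add(Add(Pow(r, 2), Pow(r, 2)), 85) = Add(Mul(2, Pow(r, 2)), 85) = Add(85, Mul(2, Pow(r, 2))))
Add(a, Function('X')(y)) = Add(24482, Add(85, Mul(2, Pow(Rational(681, 28), 2)))) = Add(24482, Add(85, Mul(2, Rational(463761, 784)))) = Add(24482, Add(85, Rational(463761, 392))) = Add(24482, Rational(497081, 392)) = Rational(10094025, 392)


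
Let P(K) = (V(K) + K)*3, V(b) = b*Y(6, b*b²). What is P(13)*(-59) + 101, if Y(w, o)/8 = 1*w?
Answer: -112648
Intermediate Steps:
Y(w, o) = 8*w (Y(w, o) = 8*(1*w) = 8*w)
V(b) = 48*b (V(b) = b*(8*6) = b*48 = 48*b)
P(K) = 147*K (P(K) = (48*K + K)*3 = (49*K)*3 = 147*K)
P(13)*(-59) + 101 = (147*13)*(-59) + 101 = 1911*(-59) + 101 = -112749 + 101 = -112648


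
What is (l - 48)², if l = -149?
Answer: 38809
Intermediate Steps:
(l - 48)² = (-149 - 48)² = (-197)² = 38809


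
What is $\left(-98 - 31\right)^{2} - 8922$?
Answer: $7719$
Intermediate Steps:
$\left(-98 - 31\right)^{2} - 8922 = \left(-129\right)^{2} - 8922 = 16641 - 8922 = 7719$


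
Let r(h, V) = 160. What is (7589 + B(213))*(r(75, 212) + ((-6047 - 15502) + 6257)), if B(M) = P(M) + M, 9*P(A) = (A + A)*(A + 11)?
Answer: -278499416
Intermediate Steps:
P(A) = 2*A*(11 + A)/9 (P(A) = ((A + A)*(A + 11))/9 = ((2*A)*(11 + A))/9 = (2*A*(11 + A))/9 = 2*A*(11 + A)/9)
B(M) = M + 2*M*(11 + M)/9 (B(M) = 2*M*(11 + M)/9 + M = M + 2*M*(11 + M)/9)
(7589 + B(213))*(r(75, 212) + ((-6047 - 15502) + 6257)) = (7589 + (⅑)*213*(31 + 2*213))*(160 + ((-6047 - 15502) + 6257)) = (7589 + (⅑)*213*(31 + 426))*(160 + (-21549 + 6257)) = (7589 + (⅑)*213*457)*(160 - 15292) = (7589 + 32447/3)*(-15132) = (55214/3)*(-15132) = -278499416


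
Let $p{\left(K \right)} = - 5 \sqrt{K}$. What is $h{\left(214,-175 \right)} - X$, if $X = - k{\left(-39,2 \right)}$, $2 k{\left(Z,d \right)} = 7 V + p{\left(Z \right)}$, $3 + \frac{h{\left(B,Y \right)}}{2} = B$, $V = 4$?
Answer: $436 - \frac{5 i \sqrt{39}}{2} \approx 436.0 - 15.612 i$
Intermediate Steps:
$h{\left(B,Y \right)} = -6 + 2 B$
$k{\left(Z,d \right)} = 14 - \frac{5 \sqrt{Z}}{2}$ ($k{\left(Z,d \right)} = \frac{7 \cdot 4 - 5 \sqrt{Z}}{2} = \frac{28 - 5 \sqrt{Z}}{2} = 14 - \frac{5 \sqrt{Z}}{2}$)
$X = -14 + \frac{5 i \sqrt{39}}{2}$ ($X = - (14 - \frac{5 \sqrt{-39}}{2}) = - (14 - \frac{5 i \sqrt{39}}{2}) = -14 + \frac{5 i \sqrt{39}}{2} \approx -14.0 + 15.612 i$)
$h{\left(214,-175 \right)} - X = \left(-6 + 2 \cdot 214\right) - \left(-14 + \frac{5 i \sqrt{39}}{2}\right) = \left(-6 + 428\right) + \left(14 - \frac{5 i \sqrt{39}}{2}\right) = 422 + \left(14 - \frac{5 i \sqrt{39}}{2}\right) = 436 - \frac{5 i \sqrt{39}}{2}$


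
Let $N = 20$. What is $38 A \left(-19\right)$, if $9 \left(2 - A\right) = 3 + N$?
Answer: $\frac{3610}{9} \approx 401.11$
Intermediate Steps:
$A = - \frac{5}{9}$ ($A = 2 - \frac{3 + 20}{9} = 2 - \frac{23}{9} = - \frac{5}{9} \approx -0.55556$)
$38 A \left(-19\right) = 38 \left(- \frac{5}{9}\right) \left(-19\right) = \left(- \frac{190}{9}\right) \left(-19\right) = \frac{3610}{9}$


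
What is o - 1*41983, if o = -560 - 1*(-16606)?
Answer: -25937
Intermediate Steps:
o = 16046 (o = -560 + 16606 = 16046)
o - 1*41983 = 16046 - 1*41983 = 16046 - 41983 = -25937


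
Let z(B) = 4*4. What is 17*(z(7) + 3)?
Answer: 323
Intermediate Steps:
z(B) = 16
17*(z(7) + 3) = 17*(16 + 3) = 17*19 = 323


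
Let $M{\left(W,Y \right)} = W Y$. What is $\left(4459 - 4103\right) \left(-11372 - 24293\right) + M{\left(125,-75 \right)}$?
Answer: $-12706115$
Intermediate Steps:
$\left(4459 - 4103\right) \left(-11372 - 24293\right) + M{\left(125,-75 \right)} = \left(4459 - 4103\right) \left(-11372 - 24293\right) + 125 \left(-75\right) = 356 \left(-35665\right) - 9375 = -12696740 - 9375 = -12706115$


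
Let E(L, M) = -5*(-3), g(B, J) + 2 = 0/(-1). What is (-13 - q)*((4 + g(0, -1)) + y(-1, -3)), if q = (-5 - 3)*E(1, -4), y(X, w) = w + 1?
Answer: 0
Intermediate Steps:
g(B, J) = -2 (g(B, J) = -2 + 0/(-1) = -2 + 0*(-1) = -2 + 0 = -2)
y(X, w) = 1 + w
E(L, M) = 15
q = -120 (q = (-5 - 3)*15 = -8*15 = -120)
(-13 - q)*((4 + g(0, -1)) + y(-1, -3)) = (-13 - 1*(-120))*((4 - 2) + (1 - 3)) = (-13 + 120)*(2 - 2) = 107*0 = 0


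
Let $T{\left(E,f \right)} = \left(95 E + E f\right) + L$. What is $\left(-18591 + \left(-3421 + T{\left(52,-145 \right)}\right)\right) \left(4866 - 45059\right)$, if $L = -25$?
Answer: $990234941$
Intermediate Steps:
$T{\left(E,f \right)} = -25 + 95 E + E f$ ($T{\left(E,f \right)} = \left(95 E + E f\right) - 25 = -25 + 95 E + E f$)
$\left(-18591 + \left(-3421 + T{\left(52,-145 \right)}\right)\right) \left(4866 - 45059\right) = \left(-18591 + \left(-3421 + \left(-25 + 95 \cdot 52 + 52 \left(-145\right)\right)\right)\right) \left(4866 - 45059\right) = \left(-18591 - 6046\right) \left(-40193\right) = \left(-24637\right) \left(-40193\right) = 990234941$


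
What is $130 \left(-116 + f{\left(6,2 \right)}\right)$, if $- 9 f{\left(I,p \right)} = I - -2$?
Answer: $- \frac{136760}{9} \approx -15196.0$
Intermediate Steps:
$f{\left(I,p \right)} = - \frac{2}{9} - \frac{I}{9}$ ($f{\left(I,p \right)} = - \frac{I - -2}{9} = - \frac{I + 2}{9} = - \frac{2 + I}{9} = - \frac{2}{9} - \frac{I}{9}$)
$130 \left(-116 + f{\left(6,2 \right)}\right) = 130 \left(-116 - \frac{8}{9}\right) = 130 \left(- \frac{1052}{9}\right) = - \frac{136760}{9}$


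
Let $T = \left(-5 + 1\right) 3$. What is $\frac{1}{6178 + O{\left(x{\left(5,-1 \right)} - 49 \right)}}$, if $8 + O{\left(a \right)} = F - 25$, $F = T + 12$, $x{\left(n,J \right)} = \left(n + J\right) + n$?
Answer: $\frac{1}{6145} \approx 0.00016273$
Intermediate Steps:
$x{\left(n,J \right)} = J + 2 n$ ($x{\left(n,J \right)} = \left(J + n\right) + n = J + 2 n$)
$T = -12$ ($T = \left(-4\right) 3 = -12$)
$F = 0$ ($F = -12 + 12 = 0$)
$O{\left(a \right)} = -33$ ($O{\left(a \right)} = -8 + \left(0 - 25\right) = -8 - 25 = -33$)
$\frac{1}{6178 + O{\left(x{\left(5,-1 \right)} - 49 \right)}} = \frac{1}{6178 - 33} = \frac{1}{6145}$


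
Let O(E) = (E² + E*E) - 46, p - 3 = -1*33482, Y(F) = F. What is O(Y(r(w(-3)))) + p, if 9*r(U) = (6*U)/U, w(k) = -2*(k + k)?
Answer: -301717/9 ≈ -33524.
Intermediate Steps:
w(k) = -4*k
r(U) = ⅔ (r(U) = ((6*U)/U)/9 = (⅑)*6 = ⅔)
p = -33479 (p = 3 - 1*33482 = 3 - 33482 = -33479)
O(E) = -46 + 2*E² (O(E) = (E² + E²) - 46 = 2*E² - 46 = -46 + 2*E²)
O(Y(r(w(-3)))) + p = (-46 + 2*(⅔)²) - 33479 = (-46 + 2*(4/9)) - 33479 = (-46 + 8/9) - 33479 = -406/9 - 33479 = -301717/9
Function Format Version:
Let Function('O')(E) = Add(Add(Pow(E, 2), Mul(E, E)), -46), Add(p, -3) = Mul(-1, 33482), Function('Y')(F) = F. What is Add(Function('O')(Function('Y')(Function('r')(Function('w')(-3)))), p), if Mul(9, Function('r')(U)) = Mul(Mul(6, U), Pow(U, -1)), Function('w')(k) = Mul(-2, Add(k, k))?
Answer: Rational(-301717, 9) ≈ -33524.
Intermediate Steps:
Function('w')(k) = Mul(-4, k) (Function('w')(k) = Mul(-2, Mul(2, k)) = Mul(-4, k))
Function('r')(U) = Rational(2, 3) (Function('r')(U) = Mul(Rational(1, 9), Mul(Mul(6, U), Pow(U, -1))) = Mul(Rational(1, 9), 6) = Rational(2, 3))
p = -33479 (p = Add(3, Mul(-1, 33482)) = Add(3, -33482) = -33479)
Function('O')(E) = Add(-46, Mul(2, Pow(E, 2))) (Function('O')(E) = Add(Add(Pow(E, 2), Pow(E, 2)), -46) = Add(Mul(2, Pow(E, 2)), -46) = Add(-46, Mul(2, Pow(E, 2))))
Add(Function('O')(Function('Y')(Function('r')(Function('w')(-3)))), p) = Add(Add(-46, Mul(2, Pow(Rational(2, 3), 2))), -33479) = Add(Add(-46, Mul(2, Rational(4, 9))), -33479) = Add(Add(-46, Rational(8, 9)), -33479) = Add(Rational(-406, 9), -33479) = Rational(-301717, 9)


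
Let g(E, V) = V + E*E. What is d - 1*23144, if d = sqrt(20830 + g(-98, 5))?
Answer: -23144 + sqrt(30439) ≈ -22970.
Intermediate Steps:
g(E, V) = V + E**2
d = sqrt(30439) (d = sqrt(20830 + (5 + (-98)**2)) = sqrt(20830 + (5 + 9604)) = sqrt(20830 + 9609) = sqrt(30439) ≈ 174.47)
d - 1*23144 = sqrt(30439) - 1*23144 = sqrt(30439) - 23144 = -23144 + sqrt(30439)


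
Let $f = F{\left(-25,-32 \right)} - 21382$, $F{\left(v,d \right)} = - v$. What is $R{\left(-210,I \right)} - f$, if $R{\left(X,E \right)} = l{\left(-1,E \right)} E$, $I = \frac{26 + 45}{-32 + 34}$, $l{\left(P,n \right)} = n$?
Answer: $\frac{90469}{4} \approx 22617.0$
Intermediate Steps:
$I = \frac{71}{2} \approx 35.5$
$R{\left(X,E \right)} = E^{2}$ ($R{\left(X,E \right)} = E E = E^{2}$)
$f = -21357$ ($f = \left(-1\right) \left(-25\right) - 21382 = 25 - 21382 = -21357$)
$R{\left(-210,I \right)} - f = \left(\frac{71}{2}\right)^{2} - -21357 = \frac{5041}{4} + 21357 = \frac{90469}{4}$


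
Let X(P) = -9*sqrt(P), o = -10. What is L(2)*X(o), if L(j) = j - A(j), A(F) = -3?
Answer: -45*I*sqrt(10) ≈ -142.3*I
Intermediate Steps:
L(j) = 3 + j (L(j) = j - 1*(-3) = j + 3 = 3 + j)
L(2)*X(o) = (3 + 2)*(-9*I*sqrt(10)) = 5*(-9*I*sqrt(10)) = -45*I*sqrt(10)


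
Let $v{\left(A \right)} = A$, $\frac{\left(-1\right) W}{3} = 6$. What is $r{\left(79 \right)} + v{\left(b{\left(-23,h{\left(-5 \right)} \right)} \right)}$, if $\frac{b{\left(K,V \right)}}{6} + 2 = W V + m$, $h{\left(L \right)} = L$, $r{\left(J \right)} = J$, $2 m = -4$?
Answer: $595$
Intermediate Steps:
$m = -2$ ($m = \frac{1}{2} \left(-4\right) = -2$)
$W = -18$ ($W = \left(-3\right) 6 = -18$)
$b{\left(K,V \right)} = -24 - 108 V$ ($b{\left(K,V \right)} = -12 + 6 \left(- 18 V - 2\right) = -12 + 6 \left(-2 - 18 V\right) = -12 - \left(12 + 108 V\right) = -24 - 108 V$)
$r{\left(79 \right)} + v{\left(b{\left(-23,h{\left(-5 \right)} \right)} \right)} = 79 - -516 = 79 + \left(-24 + 540\right) = 79 + 516 = 595$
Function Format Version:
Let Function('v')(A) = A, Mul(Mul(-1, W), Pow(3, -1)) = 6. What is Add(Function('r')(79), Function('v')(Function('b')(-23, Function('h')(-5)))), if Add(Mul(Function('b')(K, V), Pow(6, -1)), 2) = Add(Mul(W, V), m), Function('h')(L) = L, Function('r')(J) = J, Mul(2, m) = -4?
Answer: 595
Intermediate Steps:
m = -2 (m = Mul(Rational(1, 2), -4) = -2)
W = -18 (W = Mul(-3, 6) = -18)
Function('b')(K, V) = Add(-24, Mul(-108, V)) (Function('b')(K, V) = Add(-12, Mul(6, Add(Mul(-18, V), -2))) = Add(-12, Mul(6, Add(-2, Mul(-18, V)))) = Add(-12, Add(-12, Mul(-108, V))) = Add(-24, Mul(-108, V)))
Add(Function('r')(79), Function('v')(Function('b')(-23, Function('h')(-5)))) = Add(79, Add(-24, Mul(-108, -5))) = Add(79, Add(-24, 540)) = Add(79, 516) = 595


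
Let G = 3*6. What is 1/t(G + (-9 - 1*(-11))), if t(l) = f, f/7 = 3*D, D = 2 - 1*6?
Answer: -1/84 ≈ -0.011905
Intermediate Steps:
D = -4 (D = 2 - 6 = -4)
G = 18
f = -84 (f = 7*(3*(-4)) = 7*(-12) = -84)
t(l) = -84
1/t(G + (-9 - 1*(-11))) = 1/(-84) = -1/84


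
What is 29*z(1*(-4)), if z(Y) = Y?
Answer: -116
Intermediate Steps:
29*z(1*(-4)) = 29*(1*(-4)) = 29*(-4) = -116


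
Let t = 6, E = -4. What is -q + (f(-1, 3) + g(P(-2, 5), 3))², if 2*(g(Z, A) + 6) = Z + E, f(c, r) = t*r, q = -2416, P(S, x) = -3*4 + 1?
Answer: 9745/4 ≈ 2436.3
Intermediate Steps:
P(S, x) = -11 (P(S, x) = -12 + 1 = -11)
f(c, r) = 6*r
g(Z, A) = -8 + Z/2 (g(Z, A) = -6 + (Z - 4)/2 = -6 + (-4 + Z)/2 = -6 + (-2 + Z/2) = -8 + Z/2)
-q + (f(-1, 3) + g(P(-2, 5), 3))² = -1*(-2416) + (6*3 + (-8 + (½)*(-11)))² = 2416 + (18 + (-8 - 11/2))² = 2416 + (18 - 27/2)² = 2416 + (9/2)² = 2416 + 81/4 = 9745/4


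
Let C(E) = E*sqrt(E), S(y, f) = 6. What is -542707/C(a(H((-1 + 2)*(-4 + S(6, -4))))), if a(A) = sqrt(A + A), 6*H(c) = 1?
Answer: -542707*3**(3/4) ≈ -1.2371e+6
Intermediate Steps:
H(c) = 1/6 (H(c) = (1/6)*1 = 1/6)
a(A) = sqrt(2)*sqrt(A) (a(A) = sqrt(2*A) = sqrt(2)*sqrt(A))
C(E) = E**(3/2)
-542707/C(a(H((-1 + 2)*(-4 + S(6, -4))))) = -542707*3**(3/4)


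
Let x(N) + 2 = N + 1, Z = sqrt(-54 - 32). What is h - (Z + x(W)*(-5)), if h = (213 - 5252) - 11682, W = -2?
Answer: -16736 - I*sqrt(86) ≈ -16736.0 - 9.2736*I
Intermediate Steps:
h = -16721 (h = -5039 - 11682 = -16721)
Z = I*sqrt(86) (Z = sqrt(-86) = I*sqrt(86) ≈ 9.2736*I)
x(N) = -1 + N (x(N) = -2 + (N + 1) = -2 + (1 + N) = -1 + N)
h - (Z + x(W)*(-5)) = -16721 - (I*sqrt(86) + (-1 - 2)*(-5)) = -16721 - (I*sqrt(86) - 3*(-5)) = -16721 - (I*sqrt(86) + 15) = -16721 - (15 + I*sqrt(86)) = -16721 + (-15 - I*sqrt(86)) = -16736 - I*sqrt(86)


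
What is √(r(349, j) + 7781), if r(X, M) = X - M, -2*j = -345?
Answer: √31830/2 ≈ 89.205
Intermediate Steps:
j = 345/2 (j = -½*(-345) = 345/2 ≈ 172.50)
√(r(349, j) + 7781) = √((349 - 1*345/2) + 7781) = √((349 - 345/2) + 7781) = √(353/2 + 7781) = √(15915/2) = √31830/2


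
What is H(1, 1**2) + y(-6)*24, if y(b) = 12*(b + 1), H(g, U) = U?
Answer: -1439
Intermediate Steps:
y(b) = 12 + 12*b (y(b) = 12*(1 + b) = 12 + 12*b)
H(1, 1**2) + y(-6)*24 = 1**2 + (12 + 12*(-6))*24 = 1 + (12 - 72)*24 = 1 - 60*24 = 1 - 1440 = -1439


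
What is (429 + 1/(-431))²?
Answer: 34187270404/185761 ≈ 1.8404e+5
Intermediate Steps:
(429 + 1/(-431))² = (429 - 1/431)² = (184898/431)² = 34187270404/185761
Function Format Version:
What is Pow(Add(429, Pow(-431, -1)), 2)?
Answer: Rational(34187270404, 185761) ≈ 1.8404e+5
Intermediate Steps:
Pow(Add(429, Pow(-431, -1)), 2) = Pow(Add(429, Rational(-1, 431)), 2) = Pow(Rational(184898, 431), 2) = Rational(34187270404, 185761)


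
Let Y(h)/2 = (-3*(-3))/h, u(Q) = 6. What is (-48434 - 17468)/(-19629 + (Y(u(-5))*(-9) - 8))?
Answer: 32951/9832 ≈ 3.3514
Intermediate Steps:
Y(h) = 18/h (Y(h) = 2*((-3*(-3))/h) = 2*(9/h) = 18/h)
(-48434 - 17468)/(-19629 + (Y(u(-5))*(-9) - 8)) = (-48434 - 17468)/(-19629 + ((18/6)*(-9) - 8)) = -65902/(-19629 + ((18*(1/6))*(-9) - 8)) = -65902/(-19629 + (3*(-9) - 8)) = -65902/(-19629 + (-27 - 8)) = -65902/(-19629 - 35) = -65902/(-19664) = -65902*(-1/19664) = 32951/9832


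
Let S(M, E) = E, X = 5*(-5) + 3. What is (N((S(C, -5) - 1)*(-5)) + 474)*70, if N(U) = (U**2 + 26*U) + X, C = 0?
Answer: 149240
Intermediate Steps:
X = -22 (X = -25 + 3 = -22)
N(U) = -22 + U**2 + 26*U (N(U) = (U**2 + 26*U) - 22 = -22 + U**2 + 26*U)
(N((S(C, -5) - 1)*(-5)) + 474)*70 = ((-22 + ((-5 - 1)*(-5))**2 + 26*((-5 - 1)*(-5))) + 474)*70 = ((-22 + (-6*(-5))**2 + 26*(-6*(-5))) + 474)*70 = ((-22 + 30**2 + 26*30) + 474)*70 = ((-22 + 900 + 780) + 474)*70 = (1658 + 474)*70 = 2132*70 = 149240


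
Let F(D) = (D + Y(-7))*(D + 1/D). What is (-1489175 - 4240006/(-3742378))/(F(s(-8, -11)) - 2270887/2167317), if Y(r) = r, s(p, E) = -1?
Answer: -6039284648574649824/60638096903965 ≈ -99596.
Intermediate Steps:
F(D) = (-7 + D)*(D + 1/D) (F(D) = (D - 7)*(D + 1/D) = (-7 + D)*(D + 1/D))
(-1489175 - 4240006/(-3742378))/(F(s(-8, -11)) - 2270887/2167317) = (-1489175 - 4240006/(-3742378))/((1 + (-1)² - 7*(-1) - 7/(-1)) - 2270887/2167317) = (-1489175 - 4240006*(-1/3742378))/((1 + 1 + 7 - 7*(-1)) - 2270887*1/2167317) = (-1489175 + 2120003/1871189)/((1 + 1 + 7 + 7) - 2270887/2167317) = -2786525759072/(1871189*(16 - 2270887/2167317)) = -2786525759072/(1871189*32406185/2167317) = -2786525759072/1871189*2167317/32406185 = -6039284648574649824/60638096903965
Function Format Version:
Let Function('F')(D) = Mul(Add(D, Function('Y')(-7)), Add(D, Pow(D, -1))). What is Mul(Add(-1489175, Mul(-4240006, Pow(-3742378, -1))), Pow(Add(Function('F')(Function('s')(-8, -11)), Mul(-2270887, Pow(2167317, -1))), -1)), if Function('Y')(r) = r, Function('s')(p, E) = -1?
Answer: Rational(-6039284648574649824, 60638096903965) ≈ -99596.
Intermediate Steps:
Function('F')(D) = Mul(Add(-7, D), Add(D, Pow(D, -1))) (Function('F')(D) = Mul(Add(D, -7), Add(D, Pow(D, -1))) = Mul(Add(-7, D), Add(D, Pow(D, -1))))
Mul(Add(-1489175, Mul(-4240006, Pow(-3742378, -1))), Pow(Add(Function('F')(Function('s')(-8, -11)), Mul(-2270887, Pow(2167317, -1))), -1)) = Mul(Add(-1489175, Mul(-4240006, Pow(-3742378, -1))), Pow(Add(Add(1, Pow(-1, 2), Mul(-7, -1), Mul(-7, Pow(-1, -1))), Mul(-2270887, Pow(2167317, -1))), -1)) = Mul(Add(-1489175, Mul(-4240006, Rational(-1, 3742378))), Pow(Add(Add(1, 1, 7, Mul(-7, -1)), Mul(-2270887, Rational(1, 2167317))), -1)) = Mul(Add(-1489175, Rational(2120003, 1871189)), Pow(Add(Add(1, 1, 7, 7), Rational(-2270887, 2167317)), -1)) = Mul(Rational(-2786525759072, 1871189), Pow(Add(16, Rational(-2270887, 2167317)), -1)) = Mul(Rational(-2786525759072, 1871189), Pow(Rational(32406185, 2167317), -1)) = Mul(Rational(-2786525759072, 1871189), Rational(2167317, 32406185)) = Rational(-6039284648574649824, 60638096903965)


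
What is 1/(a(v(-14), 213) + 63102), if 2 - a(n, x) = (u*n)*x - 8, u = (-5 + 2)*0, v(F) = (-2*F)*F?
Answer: 1/63112 ≈ 1.5845e-5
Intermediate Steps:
v(F) = -2*F**2
u = 0 (u = -3*0 = 0)
a(n, x) = 10 (a(n, x) = 2 - ((0*n)*x - 8) = 2 - (0*x - 8) = 2 - (0 - 8) = 2 - 1*(-8) = 2 + 8 = 10)
1/(a(v(-14), 213) + 63102) = 1/(10 + 63102) = 1/63112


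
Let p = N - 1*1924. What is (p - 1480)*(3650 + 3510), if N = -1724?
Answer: -36716480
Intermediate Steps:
p = -3648 (p = -1724 - 1*1924 = -1724 - 1924 = -3648)
(p - 1480)*(3650 + 3510) = (-3648 - 1480)*(3650 + 3510) = -5128*7160 = -36716480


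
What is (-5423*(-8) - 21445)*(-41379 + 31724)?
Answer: -211821045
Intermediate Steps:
(-5423*(-8) - 21445)*(-41379 + 31724) = (43384 - 21445)*(-9655) = 21939*(-9655) = -211821045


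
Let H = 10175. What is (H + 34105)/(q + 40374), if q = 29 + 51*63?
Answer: 5535/5452 ≈ 1.0152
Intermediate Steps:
q = 3242 (q = 29 + 3213 = 3242)
(H + 34105)/(q + 40374) = (10175 + 34105)/(3242 + 40374) = 44280/43616 = 44280*(1/43616) = 5535/5452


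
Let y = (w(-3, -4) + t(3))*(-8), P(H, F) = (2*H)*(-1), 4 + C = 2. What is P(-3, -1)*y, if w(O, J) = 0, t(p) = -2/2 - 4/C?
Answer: -48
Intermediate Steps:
C = -2 (C = -4 + 2 = -2)
t(p) = 1 (t(p) = -2/2 - 4/(-2) = -2*½ - 4*(-½) = -1 + 2 = 1)
P(H, F) = -2*H
y = -8 (y = (0 + 1)*(-8) = 1*(-8) = -8)
P(-3, -1)*y = -2*(-3)*(-8) = 6*(-8) = -48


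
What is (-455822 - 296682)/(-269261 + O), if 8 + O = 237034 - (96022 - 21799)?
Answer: 376252/53229 ≈ 7.0686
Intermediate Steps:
O = 162803 (O = -8 + (237034 - (96022 - 21799)) = -8 + (237034 - 1*74223) = -8 + (237034 - 74223) = -8 + 162811 = 162803)
(-455822 - 296682)/(-269261 + O) = (-455822 - 296682)/(-269261 + 162803) = -752504/(-106458) = -752504*(-1/106458) = 376252/53229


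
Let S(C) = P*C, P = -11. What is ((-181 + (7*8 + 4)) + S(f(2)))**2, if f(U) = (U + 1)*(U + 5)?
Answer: 123904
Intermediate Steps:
f(U) = (1 + U)*(5 + U)
S(C) = -11*C
((-181 + (7*8 + 4)) + S(f(2)))**2 = ((-181 + (7*8 + 4)) - 11*(5 + 2**2 + 6*2))**2 = ((-181 + (56 + 4)) - 11*(5 + 4 + 12))**2 = ((-181 + 60) - 11*21)**2 = (-121 - 231)**2 = (-352)**2 = 123904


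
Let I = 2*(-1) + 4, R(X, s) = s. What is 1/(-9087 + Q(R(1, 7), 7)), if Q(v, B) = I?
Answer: -1/9085 ≈ -0.00011007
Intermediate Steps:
I = 2 (I = -2 + 4 = 2)
Q(v, B) = 2
1/(-9087 + Q(R(1, 7), 7)) = 1/(-9087 + 2) = 1/(-9085) = -1/9085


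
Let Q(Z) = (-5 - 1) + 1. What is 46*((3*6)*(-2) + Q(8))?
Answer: -1886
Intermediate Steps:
Q(Z) = -5 (Q(Z) = -6 + 1 = -5)
46*((3*6)*(-2) + Q(8)) = 46*((3*6)*(-2) - 5) = 46*(18*(-2) - 5) = 46*(-36 - 5) = 46*(-41) = -1886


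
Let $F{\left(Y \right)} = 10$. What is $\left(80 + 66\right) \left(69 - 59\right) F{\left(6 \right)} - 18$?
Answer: $14582$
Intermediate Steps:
$\left(80 + 66\right) \left(69 - 59\right) F{\left(6 \right)} - 18 = \left(80 + 66\right) \left(69 - 59\right) 10 - 18 = 146 \cdot 10 \cdot 10 - 18 = 1460 \cdot 10 - 18 = 14600 - 18 = 14582$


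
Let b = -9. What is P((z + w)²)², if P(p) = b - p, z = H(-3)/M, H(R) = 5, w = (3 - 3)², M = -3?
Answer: 11236/81 ≈ 138.72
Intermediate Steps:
w = 0 (w = 0² = 0)
z = -5/3 (z = 5/(-3) = 5*(-⅓) = -5/3 ≈ -1.6667)
P(p) = -9 - p
P((z + w)²)² = (-9 - (-5/3 + 0)²)² = (-9 - (-5/3)²)² = (-9 - 1*25/9)² = (-9 - 25/9)² = (-106/9)² = 11236/81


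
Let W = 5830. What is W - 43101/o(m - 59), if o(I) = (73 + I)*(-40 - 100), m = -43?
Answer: 23626699/4060 ≈ 5819.4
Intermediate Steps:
o(I) = -10220 - 140*I (o(I) = (73 + I)*(-140) = -10220 - 140*I)
W - 43101/o(m - 59) = 5830 - 43101/(-10220 - 140*(-43 - 59)) = 5830 - 43101/(-10220 - 140*(-102)) = 5830 - 43101/(-10220 + 14280) = 5830 - 43101/4060 = 23626699/4060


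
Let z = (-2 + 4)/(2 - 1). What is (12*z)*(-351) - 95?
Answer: -8519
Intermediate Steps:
z = 2 (z = 2/1 = 2*1 = 2)
(12*z)*(-351) - 95 = (12*2)*(-351) - 95 = 24*(-351) - 95 = -8424 - 95 = -8519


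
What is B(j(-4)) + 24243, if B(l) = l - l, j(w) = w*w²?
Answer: 24243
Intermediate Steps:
j(w) = w³
B(l) = 0
B(j(-4)) + 24243 = 0 + 24243 = 24243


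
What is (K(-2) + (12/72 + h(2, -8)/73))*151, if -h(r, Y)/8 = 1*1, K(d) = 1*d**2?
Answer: 268327/438 ≈ 612.62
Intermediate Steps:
K(d) = d**2
h(r, Y) = -8
(K(-2) + (12/72 + h(2, -8)/73))*151 = ((-2)**2 + (12/72 - 8/73))*151 = (4 + (12*(1/72) - 8*1/73))*151 = (4 + (1/6 - 8/73))*151 = (4 + 25/438)*151 = (1777/438)*151 = 268327/438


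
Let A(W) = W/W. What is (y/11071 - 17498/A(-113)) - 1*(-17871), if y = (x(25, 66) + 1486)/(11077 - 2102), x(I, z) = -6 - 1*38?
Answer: 37062111367/99362225 ≈ 373.00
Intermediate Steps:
x(I, z) = -44 (x(I, z) = -6 - 38 = -44)
A(W) = 1
y = 1442/8975 (y = (-44 + 1486)/(11077 - 2102) = 1442/8975 ≈ 0.16067)
(y/11071 - 17498/A(-113)) - 1*(-17871) = ((1442/8975)/11071 - 17498/1) - 1*(-17871) = ((1442/8975)*(1/11071) - 17498*1) + 17871 = (1442/99362225 - 17498) + 17871 = -1738640211608/99362225 + 17871 = 37062111367/99362225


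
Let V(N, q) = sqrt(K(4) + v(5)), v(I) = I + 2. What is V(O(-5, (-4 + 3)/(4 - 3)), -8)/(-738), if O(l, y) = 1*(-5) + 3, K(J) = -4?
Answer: -sqrt(3)/738 ≈ -0.0023470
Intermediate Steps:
O(l, y) = -2 (O(l, y) = -5 + 3 = -2)
v(I) = 2 + I
V(N, q) = sqrt(3) (V(N, q) = sqrt(-4 + (2 + 5)) = sqrt(-4 + 7) = sqrt(3))
V(O(-5, (-4 + 3)/(4 - 3)), -8)/(-738) = sqrt(3)/(-738) = sqrt(3)*(-1/738) = -sqrt(3)/738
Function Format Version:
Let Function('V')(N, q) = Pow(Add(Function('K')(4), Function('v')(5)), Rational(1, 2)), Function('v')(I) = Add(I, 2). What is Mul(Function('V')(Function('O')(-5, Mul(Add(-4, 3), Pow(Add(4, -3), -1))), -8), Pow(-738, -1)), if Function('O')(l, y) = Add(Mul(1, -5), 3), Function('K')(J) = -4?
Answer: Mul(Rational(-1, 738), Pow(3, Rational(1, 2))) ≈ -0.0023470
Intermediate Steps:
Function('O')(l, y) = -2 (Function('O')(l, y) = Add(-5, 3) = -2)
Function('v')(I) = Add(2, I)
Function('V')(N, q) = Pow(3, Rational(1, 2)) (Function('V')(N, q) = Pow(Add(-4, Add(2, 5)), Rational(1, 2)) = Pow(Add(-4, 7), Rational(1, 2)) = Pow(3, Rational(1, 2)))
Mul(Function('V')(Function('O')(-5, Mul(Add(-4, 3), Pow(Add(4, -3), -1))), -8), Pow(-738, -1)) = Mul(Pow(3, Rational(1, 2)), Pow(-738, -1)) = Mul(Pow(3, Rational(1, 2)), Rational(-1, 738)) = Mul(Rational(-1, 738), Pow(3, Rational(1, 2)))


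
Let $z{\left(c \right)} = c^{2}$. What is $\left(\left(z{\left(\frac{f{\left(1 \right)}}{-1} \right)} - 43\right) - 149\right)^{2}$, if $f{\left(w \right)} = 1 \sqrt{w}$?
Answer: $36481$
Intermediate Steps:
$f{\left(w \right)} = \sqrt{w}$
$\left(\left(z{\left(\frac{f{\left(1 \right)}}{-1} \right)} - 43\right) - 149\right)^{2} = \left(\left(\left(\frac{\sqrt{1}}{-1}\right)^{2} - 43\right) - 149\right)^{2} = \left(\left(\left(1 \left(-1\right)\right)^{2} - 43\right) - 149\right)^{2} = \left(\left(\left(-1\right)^{2} - 43\right) - 149\right)^{2} = \left(\left(1 - 43\right) - 149\right)^{2} = \left(-42 - 149\right)^{2} = \left(-191\right)^{2} = 36481$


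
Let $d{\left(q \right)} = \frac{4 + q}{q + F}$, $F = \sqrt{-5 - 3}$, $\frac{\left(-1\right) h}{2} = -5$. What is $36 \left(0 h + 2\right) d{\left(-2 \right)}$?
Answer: $-24 - 24 i \sqrt{2} \approx -24.0 - 33.941 i$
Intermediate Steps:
$h = 10$ ($h = \left(-2\right) \left(-5\right) = 10$)
$F = 2 i \sqrt{2}$ ($F = \sqrt{-8} = 2 i \sqrt{2} \approx 2.8284 i$)
$d{\left(q \right)} = \frac{4 + q}{q + 2 i \sqrt{2}}$
$36 \left(0 h + 2\right) d{\left(-2 \right)} = 36 \left(0 \cdot 10 + 2\right) \frac{4 - 2}{-2 + 2 i \sqrt{2}} = 36 \left(0 + 2\right) \frac{1}{-2 + 2 i \sqrt{2}} \cdot 2 = 36 \cdot 2 \frac{2}{-2 + 2 i \sqrt{2}} = 72 \frac{2}{-2 + 2 i \sqrt{2}} = \frac{144}{-2 + 2 i \sqrt{2}}$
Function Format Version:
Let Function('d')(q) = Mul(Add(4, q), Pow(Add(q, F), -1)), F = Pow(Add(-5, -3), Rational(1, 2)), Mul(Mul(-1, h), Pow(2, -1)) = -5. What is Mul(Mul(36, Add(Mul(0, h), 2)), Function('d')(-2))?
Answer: Add(-24, Mul(-24, I, Pow(2, Rational(1, 2)))) ≈ Add(-24.000, Mul(-33.941, I))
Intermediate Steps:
h = 10 (h = Mul(-2, -5) = 10)
F = Mul(2, I, Pow(2, Rational(1, 2))) (F = Pow(-8, Rational(1, 2)) = Mul(2, I, Pow(2, Rational(1, 2))) ≈ Mul(2.8284, I))
Function('d')(q) = Mul(Pow(Add(q, Mul(2, I, Pow(2, Rational(1, 2)))), -1), Add(4, q)) (Function('d')(q) = Mul(Add(4, q), Pow(Add(q, Mul(2, I, Pow(2, Rational(1, 2)))), -1)) = Mul(Pow(Add(q, Mul(2, I, Pow(2, Rational(1, 2)))), -1), Add(4, q)))
Mul(Mul(36, Add(Mul(0, h), 2)), Function('d')(-2)) = Mul(Mul(36, Add(Mul(0, 10), 2)), Mul(Pow(Add(-2, Mul(2, I, Pow(2, Rational(1, 2)))), -1), Add(4, -2))) = Mul(Mul(36, Add(0, 2)), Mul(Pow(Add(-2, Mul(2, I, Pow(2, Rational(1, 2)))), -1), 2)) = Mul(Mul(36, 2), Mul(2, Pow(Add(-2, Mul(2, I, Pow(2, Rational(1, 2)))), -1))) = Mul(72, Mul(2, Pow(Add(-2, Mul(2, I, Pow(2, Rational(1, 2)))), -1))) = Mul(144, Pow(Add(-2, Mul(2, I, Pow(2, Rational(1, 2)))), -1))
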